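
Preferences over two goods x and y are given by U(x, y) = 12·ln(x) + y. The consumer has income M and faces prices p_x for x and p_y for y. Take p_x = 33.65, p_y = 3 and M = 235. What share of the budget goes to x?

MU_x = 12/x, MU_y = 1. Tangency: 12/x = p_x/p_y.
So x*(p_x,p_y) = 12·p_y/p_x, independent of income; and y* = (M − 12·p_y)/p_y.
At the given prices: x* = 12·3/33.65 = 1.0698, and y* = 66.3333.
Expenditure on x: 33.65·1.0698 = 36; share = 0.1532.

share on x = 0.1532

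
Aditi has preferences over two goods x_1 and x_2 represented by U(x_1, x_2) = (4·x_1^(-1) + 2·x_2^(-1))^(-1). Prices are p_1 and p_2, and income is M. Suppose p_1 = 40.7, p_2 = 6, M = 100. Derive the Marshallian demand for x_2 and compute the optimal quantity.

MU_x_1 ∝ 4·x_1^(-2), MU_x_2 ∝ 2·x_2^(-2), so MRS = 2·(x_2/x_1)^(2) = p_1/p_2.
Solve for the ratio: x_2/x_1 = [(1/2)·p_1/p_2]^(0.5).
With the ratio pinned down, the budget gives x_1* = M/(p_1 + p_2·(x_2/x_1)) and x_2* = (x_2/x_1)·x_1*.
Numerically x_2/x_1 = 1.841648, so x_1* = 100/(40.7 + 6·1.841648) = 1.9324 and x_2* = 1.841648·1.9324 = 3.5587.

x_2* = 3.5587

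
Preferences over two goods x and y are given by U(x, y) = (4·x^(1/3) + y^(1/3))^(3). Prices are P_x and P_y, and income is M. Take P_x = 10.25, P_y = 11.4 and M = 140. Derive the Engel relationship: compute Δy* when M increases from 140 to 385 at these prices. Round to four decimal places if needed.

MRS = MU_x/MU_y = 4·(y/x)^(2/3). Set equal to P_x/P_y.
Solve for the ratio: y/x = [(1/4)·P_x/P_y]^(1.5).
Substitute y = (y/x)·x into the budget: x* = M/(P_x + P_y·(y/x)).
Numerically y/x = 0.106571, so x* = 140/(10.25 + 11.4·0.106571) = 12.2112 and y* = 0.106571·12.2112 = 1.3014.
At M' = 385: y* = 3.5787. Change: 3.5787 − 1.3014 = 2.2774.

Δy* = 2.2774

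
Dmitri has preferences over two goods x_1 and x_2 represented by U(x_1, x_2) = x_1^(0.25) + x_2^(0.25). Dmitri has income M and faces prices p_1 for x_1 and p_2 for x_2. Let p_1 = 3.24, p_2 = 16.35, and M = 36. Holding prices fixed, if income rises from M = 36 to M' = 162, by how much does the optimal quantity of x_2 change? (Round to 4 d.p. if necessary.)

MRS = MU_x_1/MU_x_2 = (x_2/x_1)^(0.75). Set equal to p_1/p_2.
Hence x_2/x_1 = (p_1/p_2)^(1/(0.75)), i.e. raised to the 4/3 power.
With the ratio pinned down, the budget gives x_1* = M/(p_1 + p_2·(x_2/x_1)) and x_2* = (x_2/x_1)·x_1*.
Numerically x_2/x_1 = 0.115532, so x_1* = 36/(3.24 + 16.35·0.115532) = 7.019 and x_2* = 0.115532·7.019 = 0.8109.
At M' = 162: x_2* = 3.6491. Change: 3.6491 − 0.8109 = 2.8382.

Δx_2* = 2.8382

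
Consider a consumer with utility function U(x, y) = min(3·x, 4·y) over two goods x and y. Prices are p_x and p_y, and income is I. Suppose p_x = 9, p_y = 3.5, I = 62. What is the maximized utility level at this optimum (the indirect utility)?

V = 16

Leontief preferences: the optimum is at the kink where x/4 = y/3, i.e. y = (3/4)·x.
Budget: p_x·x + p_y·(3/4)·x = I, so (4·p_x + 3·p_y)·x = 4·I.
Demand: x*(p_x,p_y,I) = 4·I/(4·p_x + 3·p_y), y* = 3·I/(4·p_x + 3·p_y).
Here 4·9 + 3·3.5 = 46.5, giving x* = 5.3333 and y* = 4.
Utility at the optimum: U(5.3333, 4) = 16.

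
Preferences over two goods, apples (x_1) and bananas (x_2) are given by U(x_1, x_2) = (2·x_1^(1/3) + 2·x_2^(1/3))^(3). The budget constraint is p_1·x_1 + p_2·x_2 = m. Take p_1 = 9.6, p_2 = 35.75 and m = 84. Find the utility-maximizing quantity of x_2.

x_2* = 0.802

From the CES first-order condition, (x_2/x_1)^(2/3) = p_1/p_2.
Hence x_2/x_1 = (p_1/p_2)^(1/(2/3)), i.e. raised to the 1.5 power.
With the ratio pinned down, the budget gives x_1* = m/(p_1 + p_2·(x_2/x_1)) and x_2* = (x_2/x_1)·x_1*.
Numerically x_2/x_1 = 0.139153, so x_1* = 84/(9.6 + 35.75·0.139153) = 5.7634 and x_2* = 0.139153·5.7634 = 0.802.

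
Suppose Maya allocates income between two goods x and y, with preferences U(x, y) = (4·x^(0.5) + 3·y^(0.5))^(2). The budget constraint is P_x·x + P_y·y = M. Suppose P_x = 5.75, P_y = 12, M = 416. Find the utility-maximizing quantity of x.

x* = 56.9878

MU_x ∝ 4·x^(-0.5), MU_y ∝ 3·y^(-0.5), so MRS = (4/3)·(y/x)^(0.5) = P_x/P_y.
Hence y/x = ((3/4)·P_x/P_y)^(1/(0.5)), i.e. raised to the 2 power.
Substitute y = (y/x)·x into the budget: x* = M/(P_x + P_y·(y/x)).
Numerically y/x = 0.12915, so x* = 416/(5.75 + 12·0.12915) = 56.9878.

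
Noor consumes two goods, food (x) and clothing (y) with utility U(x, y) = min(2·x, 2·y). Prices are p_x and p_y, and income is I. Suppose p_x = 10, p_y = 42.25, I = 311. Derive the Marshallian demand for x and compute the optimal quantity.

x* = 5.9522

With perfect complements, no substitution: consume in ratio x:y = 2:2.
Budget: p_x·x + p_y·x = I, so (2·p_x + 2·p_y)·x = 2·I.
Demand: x*(p_x,p_y,I) = 2·I/(2·p_x + 2·p_y), y* = 2·I/(2·p_x + 2·p_y).
Here 2·10 + 2·42.25 = 104.5, giving x* = 5.9522.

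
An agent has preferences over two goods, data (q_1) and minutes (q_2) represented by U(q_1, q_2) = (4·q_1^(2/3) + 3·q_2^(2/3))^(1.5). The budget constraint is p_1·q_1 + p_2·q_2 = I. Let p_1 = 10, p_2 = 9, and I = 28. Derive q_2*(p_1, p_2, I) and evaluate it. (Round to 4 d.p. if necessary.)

q_2* = 1.0654

MRS = MU_q_1/MU_q_2 = (4/3)·(q_2/q_1)^(1/3). Set equal to p_1/p_2.
Solve for the ratio: q_2/q_1 = [(3/4)·p_1/p_2]^(3).
Substitute q_2 = (q_2/q_1)·q_1 into the budget: q_1* = I/(p_1 + p_2·(q_2/q_1)).
Numerically q_2/q_1 = 0.578704, so q_1* = 28/(10 + 9·0.578704) = 1.8411 and q_2* = 0.578704·1.8411 = 1.0654.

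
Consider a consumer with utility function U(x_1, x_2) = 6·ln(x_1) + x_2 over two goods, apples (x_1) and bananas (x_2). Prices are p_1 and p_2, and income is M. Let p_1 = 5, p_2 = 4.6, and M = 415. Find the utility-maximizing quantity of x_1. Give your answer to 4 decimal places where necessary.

Set MRS = p_1/p_2: (6/x_1)/1 = p_1/p_2.
So x_1*(p_1,p_2) = 6·p_2/p_1, independent of income; and x_2* = (M − 6·p_2)/p_2.
At the given prices: x_1* = 6·4.6/5 = 5.52.

x_1* = 5.52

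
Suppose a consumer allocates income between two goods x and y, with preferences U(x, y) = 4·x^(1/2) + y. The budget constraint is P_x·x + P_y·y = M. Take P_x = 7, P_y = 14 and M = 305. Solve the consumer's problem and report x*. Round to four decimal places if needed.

x* = 16

MU_x = 2/√x, MU_y = 1. Tangency: 2/√x = P_x/P_y.
Thus x* = (2·P_y/P_x)² — independent of M — with the rest of income spent on y.
Plugging in: x* = (2·14/7)² = 16.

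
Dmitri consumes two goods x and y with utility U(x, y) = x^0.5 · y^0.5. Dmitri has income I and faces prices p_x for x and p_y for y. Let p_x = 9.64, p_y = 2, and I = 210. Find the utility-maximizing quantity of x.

At p_x=9.64, p_y=2, I=210: x* = 0.5·210/9.64 = 10.8921.

x* = 10.8921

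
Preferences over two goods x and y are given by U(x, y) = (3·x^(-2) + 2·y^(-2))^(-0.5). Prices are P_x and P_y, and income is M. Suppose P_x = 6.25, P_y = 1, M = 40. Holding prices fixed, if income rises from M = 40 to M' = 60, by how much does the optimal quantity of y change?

MRS = MU_x/MU_y = (3/2)·(y/x)^(3). Set equal to P_x/P_y.
Solve for the ratio: y/x = [(2/3)·P_x/P_y]^(1/3).
Substitute y = (y/x)·x into the budget: x* = M/(P_x + P_y·(y/x)).
Numerically y/x = 1.609149, so x* = 40/(6.25 + 1·1.609149) = 5.0896 and y* = 1.609149·5.0896 = 8.1899.
At M' = 60: y* = 12.2849. Change: 12.2849 − 8.1899 = 4.095.

Δy* = 4.095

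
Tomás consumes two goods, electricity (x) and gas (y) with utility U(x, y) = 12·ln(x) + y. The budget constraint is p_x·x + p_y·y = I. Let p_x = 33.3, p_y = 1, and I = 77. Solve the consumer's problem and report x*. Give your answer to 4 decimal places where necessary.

Set MRS = p_x/p_y: (12/x)/1 = p_x/p_y.
So x*(p_x,p_y) = 12·p_y/p_x, independent of income; and y* = (I − 12·p_y)/p_y.
At the given prices: x* = 12·1/33.3 = 0.3604.

x* = 0.3604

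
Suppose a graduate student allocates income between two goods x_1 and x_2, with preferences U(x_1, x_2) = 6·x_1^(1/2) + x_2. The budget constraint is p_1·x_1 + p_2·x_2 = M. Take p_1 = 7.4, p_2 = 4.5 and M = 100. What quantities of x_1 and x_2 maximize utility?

Utility is quasi-linear in x_2; the FOC for x_1 is 3/√x_1 = p_1/p_2.
Solve: √x_1 = 3·p_2/p_1, so x_1*(p_1,p_2) = (3·p_2/p_1)², and x_2* = (M − p_1·x_1*)/p_2.
Plugging in: x_1* = (3·4.5/7.4)² = 3.3282, x_2* = 16.7492.

x_1* = 3.3282, x_2* = 16.7492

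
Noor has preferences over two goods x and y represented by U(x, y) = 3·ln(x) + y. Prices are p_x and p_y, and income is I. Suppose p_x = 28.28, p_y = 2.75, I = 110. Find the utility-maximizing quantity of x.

x* = 0.2917

MU_x = 3/x, MU_y = 1. Tangency: 3/x = p_x/p_y.
So x*(p_x,p_y) = 3·p_y/p_x, independent of income; and y* = (I − 3·p_y)/p_y.
At the given prices: x* = 3·2.75/28.28 = 0.2917.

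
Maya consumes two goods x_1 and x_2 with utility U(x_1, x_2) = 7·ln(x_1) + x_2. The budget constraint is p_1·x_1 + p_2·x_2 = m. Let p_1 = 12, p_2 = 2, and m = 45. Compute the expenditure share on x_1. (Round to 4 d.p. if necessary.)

share on x_1 = 0.3111

MU_x_1 = 7/x_1, MU_x_2 = 1. Tangency: 7/x_1 = p_1/p_2.
So x_1*(p_1,p_2) = 7·p_2/p_1, independent of income; and x_2* = (m − 7·p_2)/p_2.
At the given prices: x_1* = 7·2/12 = 1.1667, and x_2* = 15.5.
Expenditure on x_1: 12·1.1667 = 14; share = 0.3111.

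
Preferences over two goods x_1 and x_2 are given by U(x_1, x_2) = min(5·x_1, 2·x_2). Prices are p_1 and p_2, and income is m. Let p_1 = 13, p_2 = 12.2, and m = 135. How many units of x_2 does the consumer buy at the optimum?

Demand: x_1*(p_1,p_2,m) = 2·m/(2·p_1 + 5·p_2), x_2* = 5·m/(2·p_1 + 5·p_2).
Here 2·13 + 5·12.2 = 87, giving x_2* = 7.7586.

x_2* = 7.7586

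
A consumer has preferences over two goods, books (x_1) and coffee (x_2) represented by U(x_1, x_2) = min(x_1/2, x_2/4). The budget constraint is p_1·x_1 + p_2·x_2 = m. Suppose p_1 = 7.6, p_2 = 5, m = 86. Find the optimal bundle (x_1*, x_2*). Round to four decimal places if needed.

With perfect complements, no substitution: consume in ratio x_1:x_2 = 2:4.
Budget: p_1·x_1 + p_2·2·x_1 = m, so (2·p_1 + 4·p_2)·x_1 = 2·m.
Demand: x_1*(p_1,p_2,m) = 2·m/(2·p_1 + 4·p_2), x_2* = 4·m/(2·p_1 + 4·p_2).
Here 2·7.6 + 4·5 = 35.2, giving x_1* = 4.8864 and x_2* = 9.7727.

x_1* = 4.8864, x_2* = 9.7727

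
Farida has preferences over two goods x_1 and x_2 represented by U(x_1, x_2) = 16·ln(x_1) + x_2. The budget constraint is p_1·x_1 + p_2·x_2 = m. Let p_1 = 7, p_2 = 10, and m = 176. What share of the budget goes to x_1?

share on x_1 = 0.9091

Set MRS = p_1/p_2: (16/x_1)/1 = p_1/p_2.
So x_1*(p_1,p_2) = 16·p_2/p_1, independent of income; and x_2* = (m − 16·p_2)/p_2.
At the given prices: x_1* = 16·10/7 = 22.8571, and x_2* = 1.6.
Expenditure on x_1: 7·22.8571 = 160; share = 0.9091.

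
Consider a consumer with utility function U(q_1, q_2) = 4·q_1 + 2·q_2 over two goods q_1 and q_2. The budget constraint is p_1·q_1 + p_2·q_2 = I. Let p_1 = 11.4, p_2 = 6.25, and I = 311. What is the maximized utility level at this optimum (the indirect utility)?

q_1 gives more utility per dollar, so spend all income on q_1: q_1* = I/p_1, q_2* = 0.
Numerically: q_1* = 27.2807, q_2* = 0.
Utility at the optimum: U(27.2807, 0) = 109.1228.

V = 109.1228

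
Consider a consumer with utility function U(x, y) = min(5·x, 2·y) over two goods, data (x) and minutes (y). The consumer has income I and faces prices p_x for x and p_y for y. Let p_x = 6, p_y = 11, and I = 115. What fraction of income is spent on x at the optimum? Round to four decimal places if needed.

share on x = 0.1791

Here 2·6 + 5·11 = 67, giving x* = 3.4328 and y* = 8.5821.
Expenditure on x: 6·3.4328 = 20.597; share = 0.1791.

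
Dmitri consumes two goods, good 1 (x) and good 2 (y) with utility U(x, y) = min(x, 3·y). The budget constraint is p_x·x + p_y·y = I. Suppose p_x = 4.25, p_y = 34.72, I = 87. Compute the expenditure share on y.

With perfect complements, no substitution: consume in ratio x:y = 3:1.
Budget: p_x·x + p_y·(1/3)·x = I, so (3·p_x + p_y)·x = 3·I.
Demand: x*(p_x,p_y,I) = 3·I/(3·p_x + p_y), y* = I/(3·p_x + p_y).
Here 3·4.25 + 34.72 = 47.47, giving x* = 5.4982 and y* = 1.8327.
Expenditure on y: 34.72·1.8327 = 63.6326; share = 0.7314.

share on y = 0.7314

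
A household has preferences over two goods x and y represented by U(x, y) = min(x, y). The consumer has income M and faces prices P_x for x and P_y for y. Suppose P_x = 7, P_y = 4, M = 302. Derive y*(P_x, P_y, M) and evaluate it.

y* = 27.4545

With perfect complements, no substitution: consume in ratio x:y = 1:1.
Budget: P_x·x + P_y·x = M, so (P_x + P_y)·x = M.
Demand: x*(P_x,P_y,M) = M/(P_x + P_y), y* = M/(P_x + P_y).
Here 7 + 4 = 11, giving y* = 27.4545.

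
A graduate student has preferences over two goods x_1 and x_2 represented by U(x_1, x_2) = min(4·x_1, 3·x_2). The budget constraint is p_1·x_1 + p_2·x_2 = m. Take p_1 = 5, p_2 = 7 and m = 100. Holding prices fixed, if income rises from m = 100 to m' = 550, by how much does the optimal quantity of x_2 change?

Leontief preferences: the optimum is at the kink where x_1/3 = x_2/4, i.e. x_2 = (4/3)·x_1.
Budget: p_1·x_1 + p_2·(4/3)·x_1 = m, so (3·p_1 + 4·p_2)·x_1 = 3·m.
Demand: x_1*(p_1,p_2,m) = 3·m/(3·p_1 + 4·p_2), x_2* = 4·m/(3·p_1 + 4·p_2).
Here 3·5 + 4·7 = 43, giving x_2* = 9.3023.
At m' = 550: x_2* = 51.1628. Change: 51.1628 − 9.3023 = 41.8605.

Δx_2* = 41.8605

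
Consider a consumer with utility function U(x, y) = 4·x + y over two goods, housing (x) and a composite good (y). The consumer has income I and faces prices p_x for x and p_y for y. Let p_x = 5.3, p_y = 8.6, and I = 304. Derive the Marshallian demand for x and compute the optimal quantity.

Linear utility — the consumer picks whichever good has higher MU/price: 4/5.3 = 0.7547 vs 1/8.6 = 0.1163.
x gives more utility per dollar, so spend all income on x: x* = I/p_x, y* = 0.
Numerically: x* = 57.3585, y* = 0.

x* = 57.3585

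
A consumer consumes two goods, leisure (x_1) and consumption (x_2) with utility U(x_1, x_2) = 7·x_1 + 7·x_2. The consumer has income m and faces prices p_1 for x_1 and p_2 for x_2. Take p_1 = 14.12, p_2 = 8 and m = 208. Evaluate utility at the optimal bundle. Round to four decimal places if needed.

Perfect substitutes: compare marginal utility per dollar. 7/p_1 vs 7/p_2 → 0.4958 vs 0.875.
x_2 gives more utility per dollar, so spend all income on x_2: x_2* = m/p_2, x_1* = 0.
Numerically: x_1* = 0, x_2* = 26.
Utility at the optimum: U(0, 26) = 182.

V = 182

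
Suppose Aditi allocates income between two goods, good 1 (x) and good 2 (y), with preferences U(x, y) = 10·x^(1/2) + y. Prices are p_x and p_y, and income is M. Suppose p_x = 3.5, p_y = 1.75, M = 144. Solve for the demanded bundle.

x* = 6.25, y* = 69.7857

MU_x = 5/√x, MU_y = 1. Tangency: 5/√x = p_x/p_y.
Solve: √x = 5·p_y/p_x, so x*(p_x,p_y) = (5·p_y/p_x)², and y* = (M − p_x·x*)/p_y.
Plugging in: x* = (5·1.75/3.5)² = 6.25, y* = 69.7857.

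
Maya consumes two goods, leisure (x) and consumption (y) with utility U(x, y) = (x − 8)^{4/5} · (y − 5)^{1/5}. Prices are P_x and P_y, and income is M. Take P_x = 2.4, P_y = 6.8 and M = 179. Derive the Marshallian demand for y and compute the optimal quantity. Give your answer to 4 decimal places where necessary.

Let x' = x−8, y' = y−5. MRS = 4·y'/x' = P_x/P_y.
Substituting into the budget: x* = 8 + 0.8·(M − 8·P_x − 5·P_y)/P_x, and y* = 5 + 0.2·(…)/P_y.
Discretionary income = 179 − 8·2.4 − 5·6.8 = 125.8; y* = 5 + 0.2·125.8/6.8 = 8.7.

y* = 8.7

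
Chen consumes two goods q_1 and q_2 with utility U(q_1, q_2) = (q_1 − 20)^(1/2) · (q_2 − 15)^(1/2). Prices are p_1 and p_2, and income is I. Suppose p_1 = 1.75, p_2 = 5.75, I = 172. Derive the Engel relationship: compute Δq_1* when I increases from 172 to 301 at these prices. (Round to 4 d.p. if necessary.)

Substituting into the budget: q_1* = 20 + 0.5·(I − 20·p_1 − 15·p_2)/p_1, and q_2* = 15 + 0.5·(…)/p_2.
Discretionary income = 172 − 20·1.75 − 15·5.75 = 50.75; q_1* = 20 + 0.5·50.75/1.75 = 34.5.
At I' = 301: q_1* = 71.3571. Change: 71.3571 − 34.5 = 36.8571.

Δq_1* = 36.8571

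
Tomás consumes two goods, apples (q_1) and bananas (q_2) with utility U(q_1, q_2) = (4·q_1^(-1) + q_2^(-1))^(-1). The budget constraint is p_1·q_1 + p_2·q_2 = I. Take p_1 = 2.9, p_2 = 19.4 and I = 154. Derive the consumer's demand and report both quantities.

q_1* = 23.1567, q_2* = 4.4766

With the ratio pinned down, the budget gives q_1* = I/(p_1 + p_2·(q_2/q_1)) and q_2* = (q_2/q_1)·q_1*.
Numerically q_2/q_1 = 0.193316, so q_1* = 154/(2.9 + 19.4·0.193316) = 23.1567 and q_2* = 0.193316·23.1567 = 4.4766.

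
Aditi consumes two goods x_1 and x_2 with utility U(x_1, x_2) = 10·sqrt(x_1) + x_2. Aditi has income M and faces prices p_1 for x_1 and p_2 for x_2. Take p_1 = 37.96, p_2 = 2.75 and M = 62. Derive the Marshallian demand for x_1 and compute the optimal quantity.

MU_x_1 = 5/√x_1, MU_x_2 = 1. Tangency: 5/√x_1 = p_1/p_2.
Thus x_1* = (5·p_2/p_1)² — independent of M — with the rest of income spent on x_2.
Plugging in: x_1* = (5·2.75/37.96)² = 0.1312.

x_1* = 0.1312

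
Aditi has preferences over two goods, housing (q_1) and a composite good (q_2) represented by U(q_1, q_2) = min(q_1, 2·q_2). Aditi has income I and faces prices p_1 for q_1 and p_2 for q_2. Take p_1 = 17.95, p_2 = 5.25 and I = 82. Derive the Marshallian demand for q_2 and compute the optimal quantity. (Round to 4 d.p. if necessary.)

With perfect complements, no substitution: consume in ratio q_1:q_2 = 2:1.
Budget: p_1·q_1 + p_2·(1/2)·q_1 = I, so (2·p_1 + p_2)·q_1 = 2·I.
Demand: q_1*(p_1,p_2,I) = 2·I/(2·p_1 + p_2), q_2* = I/(2·p_1 + p_2).
Here 2·17.95 + 5.25 = 41.15, giving q_2* = 1.9927.

q_2* = 1.9927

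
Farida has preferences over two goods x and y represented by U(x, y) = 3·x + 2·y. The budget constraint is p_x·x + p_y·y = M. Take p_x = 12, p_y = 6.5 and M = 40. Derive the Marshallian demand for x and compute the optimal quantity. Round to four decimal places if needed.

x* = 0

Perfect substitutes: compare marginal utility per dollar. 3/p_x vs 2/p_y → 0.25 vs 0.3077.
y gives more utility per dollar, so spend all income on y: y* = M/p_y, x* = 0.
Numerically: x* = 0, y* = 6.1538.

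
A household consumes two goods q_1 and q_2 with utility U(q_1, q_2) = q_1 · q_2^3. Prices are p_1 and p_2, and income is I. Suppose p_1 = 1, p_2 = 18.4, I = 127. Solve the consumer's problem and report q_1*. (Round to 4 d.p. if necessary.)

MU_q_1/MU_q_2 = (q_2)/(3·q_1); tangency sets this equal to p_1/p_2.
So p_2·q_2 = 3·p_1·q_1; combined with the budget, a share 0.25 of income goes to q_1.
Demand: q_1*(p_1,p_2,I) = 0.25·I/p_1 and q_2* = 0.75·I/p_2.
At p_1=1, p_2=18.4, I=127: q_1* = 0.25·127/1 = 31.75.

q_1* = 31.75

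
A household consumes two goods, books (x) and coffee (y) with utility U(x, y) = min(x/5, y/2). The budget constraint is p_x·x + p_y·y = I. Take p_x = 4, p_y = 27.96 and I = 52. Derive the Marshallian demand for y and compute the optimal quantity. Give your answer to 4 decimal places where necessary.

Leontief preferences: the optimum is at the kink where x/5 = y/2, i.e. y = (2/5)·x.
Budget: p_x·x + p_y·(2/5)·x = I, so (5·p_x + 2·p_y)·x = 5·I.
Demand: x*(p_x,p_y,I) = 5·I/(5·p_x + 2·p_y), y* = 2·I/(5·p_x + 2·p_y).
Here 5·4 + 2·27.96 = 75.92, giving y* = 1.3699.

y* = 1.3699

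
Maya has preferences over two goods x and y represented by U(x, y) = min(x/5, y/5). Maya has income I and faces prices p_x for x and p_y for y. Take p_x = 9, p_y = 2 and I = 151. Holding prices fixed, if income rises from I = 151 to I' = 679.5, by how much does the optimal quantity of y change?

Demand: x*(p_x,p_y,I) = 5·I/(5·p_x + 5·p_y), y* = 5·I/(5·p_x + 5·p_y).
Here 5·9 + 5·2 = 55, giving y* = 13.7273.
At I' = 679.5: y* = 61.7727. Change: 61.7727 − 13.7273 = 48.0455.

Δy* = 48.0455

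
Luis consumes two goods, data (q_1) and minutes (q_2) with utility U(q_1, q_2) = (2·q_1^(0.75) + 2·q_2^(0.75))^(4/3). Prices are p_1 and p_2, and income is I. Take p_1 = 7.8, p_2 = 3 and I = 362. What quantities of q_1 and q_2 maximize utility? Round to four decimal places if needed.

From the CES first-order condition, (q_2/q_1)^(0.25) = p_1/p_2.
Solve for the ratio: q_2/q_1 = [p_1/p_2]^(4).
With the ratio pinned down, the budget gives q_1* = I/(p_1 + p_2·(q_2/q_1)) and q_2* = (q_2/q_1)·q_1*.
Numerically q_2/q_1 = 45.6976, so q_1* = 362/(7.8 + 3·45.6976) = 2.4984 and q_2* = 45.6976·2.4984 = 114.1708.

q_1* = 2.4984, q_2* = 114.1708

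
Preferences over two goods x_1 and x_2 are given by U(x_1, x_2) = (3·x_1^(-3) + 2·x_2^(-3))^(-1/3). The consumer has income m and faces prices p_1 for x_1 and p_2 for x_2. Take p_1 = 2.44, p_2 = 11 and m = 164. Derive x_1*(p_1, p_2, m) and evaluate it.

MRS = MU_x_1/MU_x_2 = (3/2)·(x_2/x_1)^(4). Set equal to p_1/p_2.
Hence x_2/x_1 = ((2/3)·p_1/p_2)^(1/(4)), i.e. raised to the 0.25 power.
Substitute x_2 = (x_2/x_1)·x_1 into the budget: x_1* = m/(p_1 + p_2·(x_2/x_1)).
Numerically x_2/x_1 = 0.620121, so x_1* = 164/(2.44 + 11·0.620121) = 17.708.

x_1* = 17.708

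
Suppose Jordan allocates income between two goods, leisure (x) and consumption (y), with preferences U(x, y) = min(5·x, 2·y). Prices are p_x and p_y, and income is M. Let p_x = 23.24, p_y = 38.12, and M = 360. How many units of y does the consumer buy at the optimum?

y* = 7.5924

Leontief preferences: the optimum is at the kink where x/2 = y/5, i.e. y = (5/2)·x.
Budget: p_x·x + p_y·(5/2)·x = M, so (2·p_x + 5·p_y)·x = 2·M.
Demand: x*(p_x,p_y,M) = 2·M/(2·p_x + 5·p_y), y* = 5·M/(2·p_x + 5·p_y).
Here 2·23.24 + 5·38.12 = 237.08, giving y* = 7.5924.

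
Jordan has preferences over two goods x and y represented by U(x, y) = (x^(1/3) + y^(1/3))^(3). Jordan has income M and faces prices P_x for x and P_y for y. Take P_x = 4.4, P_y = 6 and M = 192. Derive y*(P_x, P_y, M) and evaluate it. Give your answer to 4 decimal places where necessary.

y* = 14.7619

MRS = MU_x/MU_y = (y/x)^(2/3). Set equal to P_x/P_y.
Hence y/x = (P_x/P_y)^(1/(2/3)), i.e. raised to the 1.5 power.
Substitute y = (y/x)·x into the budget: x* = M/(P_x + P_y·(y/x)).
Numerically y/x = 0.627989, so x* = 192/(4.4 + 6·0.627989) = 23.5066 and y* = 0.627989·23.5066 = 14.7619.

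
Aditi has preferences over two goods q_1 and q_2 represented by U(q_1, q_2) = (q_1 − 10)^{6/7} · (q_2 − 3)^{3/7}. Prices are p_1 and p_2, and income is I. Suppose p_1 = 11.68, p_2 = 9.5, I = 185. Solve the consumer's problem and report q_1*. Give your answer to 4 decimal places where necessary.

Let q_1' = q_1−10, q_2' = q_2−3. MRS = 2·q_2'/q_1' = p_1/p_2.
Substituting into the budget: q_1* = 10 + 2/3·(I − 10·p_1 − 3·p_2)/p_1, and q_2* = 3 + 1/3·(…)/p_2.
Discretionary income = 185 − 10·11.68 − 3·9.5 = 39.7; q_1* = 10 + 2/3·39.7/11.68 = 12.266.

q_1* = 12.266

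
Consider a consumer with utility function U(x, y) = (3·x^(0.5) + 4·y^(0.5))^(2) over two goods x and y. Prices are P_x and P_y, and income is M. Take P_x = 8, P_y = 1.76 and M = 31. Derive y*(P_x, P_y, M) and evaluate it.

y* = 15.674

MRS = MU_x/MU_y = (3/4)·(y/x)^(0.5). Set equal to P_x/P_y.
Solve for the ratio: y/x = [(4/3)·P_x/P_y]^(2).
With the ratio pinned down, the budget gives x* = M/(P_x + P_y·(y/x)) and y* = (y/x)·x*.
Numerically y/x = 36.730946, so x* = 31/(8 + 1.76·36.730946) = 0.4267 and y* = 36.730946·0.4267 = 15.674.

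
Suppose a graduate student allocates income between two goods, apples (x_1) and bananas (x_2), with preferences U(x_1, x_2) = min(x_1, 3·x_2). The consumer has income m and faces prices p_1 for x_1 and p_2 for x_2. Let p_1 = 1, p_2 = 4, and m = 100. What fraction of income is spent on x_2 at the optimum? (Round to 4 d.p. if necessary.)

Demand: x_1*(p_1,p_2,m) = 3·m/(3·p_1 + p_2), x_2* = m/(3·p_1 + p_2).
Here 3·1 + 4 = 7, giving x_1* = 42.8571 and x_2* = 14.2857.
Expenditure on x_2: 4·14.2857 = 57.1429; share = 0.5714.

share on x_2 = 0.5714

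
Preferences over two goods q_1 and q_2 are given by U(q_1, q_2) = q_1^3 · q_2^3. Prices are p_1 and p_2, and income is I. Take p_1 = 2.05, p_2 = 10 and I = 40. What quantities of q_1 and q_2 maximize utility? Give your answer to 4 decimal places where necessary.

q_1* = 9.7561, q_2* = 2

Demand: q_1*(p_1,p_2,I) = 0.5·I/p_1 and q_2* = 0.5·I/p_2.
At p_1=2.05, p_2=10, I=40: q_1* = 0.5·40/2.05 = 9.7561, q_2* = 2.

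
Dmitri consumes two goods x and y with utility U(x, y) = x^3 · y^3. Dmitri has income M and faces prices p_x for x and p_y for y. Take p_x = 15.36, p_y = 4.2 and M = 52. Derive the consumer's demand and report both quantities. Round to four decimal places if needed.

x* = 1.6927, y* = 6.1905

Tangency: MRS = y/x = p_x/p_y.
Rearranging, p_y·y = p_x·x. Substituting into the budget gives p_x·x·(1 + 1) = M.
Demand: x*(p_x,p_y,M) = 0.5·M/p_x and y* = 0.5·M/p_y.
At p_x=15.36, p_y=4.2, M=52: x* = 0.5·52/15.36 = 1.6927, y* = 6.1905.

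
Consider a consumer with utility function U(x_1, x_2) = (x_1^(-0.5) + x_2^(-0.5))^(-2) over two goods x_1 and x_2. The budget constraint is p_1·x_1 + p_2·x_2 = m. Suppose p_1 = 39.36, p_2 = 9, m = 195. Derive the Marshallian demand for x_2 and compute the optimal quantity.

Numerically x_2/x_1 = 2.674289, so x_1* = 195/(39.36 + 9·2.674289) = 3.0743 and x_2* = 2.674289·3.0743 = 8.2216.

x_2* = 8.2216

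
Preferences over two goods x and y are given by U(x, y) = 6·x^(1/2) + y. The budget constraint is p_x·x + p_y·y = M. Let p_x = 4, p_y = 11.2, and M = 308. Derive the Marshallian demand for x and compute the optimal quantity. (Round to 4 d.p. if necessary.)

Utility is quasi-linear in y; the FOC for x is 3/√x = p_x/p_y.
Solve: √x = 3·p_y/p_x, so x*(p_x,p_y) = (3·p_y/p_x)², and y* = (M − p_x·x*)/p_y.
Plugging in: x* = (3·11.2/4)² = 70.56.

x* = 70.56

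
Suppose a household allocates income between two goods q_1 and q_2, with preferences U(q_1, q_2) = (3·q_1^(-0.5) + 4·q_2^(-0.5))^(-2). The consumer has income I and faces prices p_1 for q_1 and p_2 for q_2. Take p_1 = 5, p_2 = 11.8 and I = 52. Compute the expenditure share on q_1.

MU_q_1 ∝ 3·q_1^(-1.5), MU_q_2 ∝ 4·q_2^(-1.5), so MRS = (3/4)·(q_2/q_1)^(1.5) = p_1/p_2.
Solve for the ratio: q_2/q_1 = [(4/3)·p_1/p_2]^(2/3).
Substitute q_2 = (q_2/q_1)·q_1 into the budget: q_1* = I/(p_1 + p_2·(q_2/q_1)).
Numerically q_2/q_1 = 0.683415, so q_1* = 52/(5 + 11.8·0.683415) = 3.9803 and q_2* = 0.683415·3.9803 = 2.7202.
Expenditure on q_1: 5·3.9803 = 19.9016; share = 0.3827.

share on q_1 = 0.3827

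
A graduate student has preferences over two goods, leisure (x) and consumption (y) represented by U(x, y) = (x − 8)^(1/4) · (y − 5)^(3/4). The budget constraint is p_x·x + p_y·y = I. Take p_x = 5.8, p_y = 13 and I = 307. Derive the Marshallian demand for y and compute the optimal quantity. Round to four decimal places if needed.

MRS = (1/3)·(y−5)/(x−8). Tangency with p_x/p_y gives y−5 = 3·(p_x/p_y)·(x−8).
Substituting into the budget: x* = 8 + 0.25·(I − 8·p_x − 5·p_y)/p_x, and y* = 5 + 0.75·(…)/p_y.
Discretionary income = 307 − 8·5.8 − 5·13 = 195.6; y* = 5 + 0.75·195.6/13 = 16.2846.

y* = 16.2846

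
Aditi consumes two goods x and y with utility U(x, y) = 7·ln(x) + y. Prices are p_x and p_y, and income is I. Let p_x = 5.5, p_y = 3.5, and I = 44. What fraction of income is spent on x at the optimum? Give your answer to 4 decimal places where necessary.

share on x = 0.5568

MU_x = 7/x, MU_y = 1. Tangency: 7/x = p_x/p_y.
So x*(p_x,p_y) = 7·p_y/p_x, independent of income; and y* = (I − 7·p_y)/p_y.
At the given prices: x* = 7·3.5/5.5 = 4.4545, and y* = 5.5714.
Expenditure on x: 5.5·4.4545 = 24.5; share = 0.5568.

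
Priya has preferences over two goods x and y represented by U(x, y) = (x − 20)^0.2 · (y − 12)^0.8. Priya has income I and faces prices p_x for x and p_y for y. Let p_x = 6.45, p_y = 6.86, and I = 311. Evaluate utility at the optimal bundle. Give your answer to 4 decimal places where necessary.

V = 8.919

After buying the subsistence bundle (20, 12), a share 0.2 of the remaining income goes to x: x* = 20 + 0.2·(I − 20p_x − 12p_y)/p_x.
Discretionary income = 311 − 20·6.45 − 12·6.86 = 99.68; x* = 20 + 0.2·99.68/6.45 = 23.0909; y* = 12 + 0.8·99.68/6.86 = 23.6245.
Utility at the optimum: U(23.0909, 23.6245) = 8.919.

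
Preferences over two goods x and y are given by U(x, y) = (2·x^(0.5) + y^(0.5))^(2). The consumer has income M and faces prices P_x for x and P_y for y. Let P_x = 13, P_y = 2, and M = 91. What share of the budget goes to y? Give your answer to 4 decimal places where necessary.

share on y = 0.619

MRS = MU_x/MU_y = 2·(y/x)^(0.5). Set equal to P_x/P_y.
Hence y/x = ((1/2)·P_x/P_y)^(1/(0.5)), i.e. raised to the 2 power.
Substitute y = (y/x)·x into the budget: x* = M/(P_x + P_y·(y/x)).
Numerically y/x = 10.5625, so x* = 91/(13 + 2·10.5625) = 2.6667 and y* = 10.5625·2.6667 = 28.1667.
Expenditure on y: 2·28.1667 = 56.3333; share = 0.619.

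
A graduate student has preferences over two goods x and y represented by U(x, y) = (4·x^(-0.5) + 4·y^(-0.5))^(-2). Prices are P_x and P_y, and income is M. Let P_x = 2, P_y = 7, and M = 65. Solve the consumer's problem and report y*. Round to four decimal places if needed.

MRS = MU_x/MU_y = (y/x)^(1.5). Set equal to P_x/P_y.
Hence y/x = (P_x/P_y)^(1/(1.5)), i.e. raised to the 2/3 power.
Substitute y = (y/x)·x into the budget: x* = M/(P_x + P_y·(y/x)).
Numerically y/x = 0.433798, so x* = 65/(2 + 7·0.433798) = 12.9056 and y* = 0.433798·12.9056 = 5.5984.

y* = 5.5984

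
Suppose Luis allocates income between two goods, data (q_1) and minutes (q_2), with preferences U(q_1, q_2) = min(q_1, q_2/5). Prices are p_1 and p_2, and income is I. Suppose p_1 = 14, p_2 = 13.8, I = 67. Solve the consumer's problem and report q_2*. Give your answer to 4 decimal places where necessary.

q_2* = 4.0361

Leontief preferences: the optimum is at the kink where q_1/1 = q_2/5, i.e. q_2 = 5·q_1.
Budget: p_1·q_1 + p_2·5·q_1 = I, so (p_1 + 5·p_2)·q_1 = I.
Demand: q_1*(p_1,p_2,I) = I/(p_1 + 5·p_2), q_2* = 5·I/(p_1 + 5·p_2).
Here 14 + 5·13.8 = 83, giving q_2* = 4.0361.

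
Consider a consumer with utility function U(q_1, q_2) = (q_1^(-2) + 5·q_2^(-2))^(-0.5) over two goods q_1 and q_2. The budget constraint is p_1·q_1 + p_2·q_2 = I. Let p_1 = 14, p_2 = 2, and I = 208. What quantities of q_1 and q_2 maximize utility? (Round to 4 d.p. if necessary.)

q_1* = 10.1255, q_2* = 33.1213

Substitute q_2 = (q_2/q_1)·q_1 into the budget: q_1* = I/(p_1 + p_2·(q_2/q_1)).
Numerically q_2/q_1 = 3.271066, so q_1* = 208/(14 + 2·3.271066) = 10.1255 and q_2* = 3.271066·10.1255 = 33.1213.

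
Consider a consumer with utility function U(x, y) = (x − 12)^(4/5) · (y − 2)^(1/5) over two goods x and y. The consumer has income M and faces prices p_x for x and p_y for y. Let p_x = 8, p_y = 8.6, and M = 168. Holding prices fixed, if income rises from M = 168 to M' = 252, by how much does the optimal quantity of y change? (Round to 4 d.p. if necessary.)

Δy* = 1.9535

This is Cobb-Douglas in (x−12, y−2): tangency gives 0.8·p_y·(y−2) = 0.2·p_x·(x−12).
Substituting into the budget: x* = 12 + 0.8·(M − 12·p_x − 2·p_y)/p_x, and y* = 2 + 0.2·(…)/p_y.
Discretionary income = 168 − 12·8 − 2·8.6 = 54.8; y* = 2 + 0.2·54.8/8.6 = 3.2744.
At M' = 252: y* = 5.2279. Change: 5.2279 − 3.2744 = 1.9535.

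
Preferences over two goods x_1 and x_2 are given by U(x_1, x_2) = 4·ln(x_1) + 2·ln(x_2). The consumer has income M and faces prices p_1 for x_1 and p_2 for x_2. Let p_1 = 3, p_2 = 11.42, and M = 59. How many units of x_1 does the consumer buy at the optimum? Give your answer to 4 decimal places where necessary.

x_1* = 13.1111

MU_x_1/MU_x_2 = (4·x_2)/(2·x_1); tangency sets this equal to p_1/p_2.
Rearranging, p_2·x_2 = (1/2)·p_1·x_1. Substituting into the budget gives p_1·x_1·(1 + (1/2)) = M.
Demand: x_1*(p_1,p_2,M) = 2/3·M/p_1 and x_2* = 1/3·M/p_2.
At p_1=3, p_2=11.42, M=59: x_1* = 2/3·59/3 = 13.1111.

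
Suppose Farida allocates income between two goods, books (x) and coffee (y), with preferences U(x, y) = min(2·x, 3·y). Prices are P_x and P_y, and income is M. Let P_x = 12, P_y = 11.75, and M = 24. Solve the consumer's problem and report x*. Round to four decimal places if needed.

Demand: x*(P_x,P_y,M) = 3·M/(3·P_x + 2·P_y), y* = 2·M/(3·P_x + 2·P_y).
Here 3·12 + 2·11.75 = 59.5, giving x* = 1.2101.

x* = 1.2101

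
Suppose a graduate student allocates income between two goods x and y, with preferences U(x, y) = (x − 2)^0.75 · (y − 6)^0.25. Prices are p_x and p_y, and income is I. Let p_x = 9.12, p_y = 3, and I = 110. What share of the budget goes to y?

Discretionary income = 110 − 2·9.12 − 6·3 = 73.76; x* = 2 + 0.75·73.76/9.12 = 8.0658; y* = 6 + 0.25·73.76/3 = 12.1467.
Expenditure on y: 3·12.1467 = 36.44; share = 0.3313.

share on y = 0.3313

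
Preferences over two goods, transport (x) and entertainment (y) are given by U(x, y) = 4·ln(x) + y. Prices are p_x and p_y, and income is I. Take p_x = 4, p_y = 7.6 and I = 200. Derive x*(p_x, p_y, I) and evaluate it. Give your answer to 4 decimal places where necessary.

x* = 7.6

Set MRS = p_x/p_y: (4/x)/1 = p_x/p_y.
So x*(p_x,p_y) = 4·p_y/p_x, independent of income; and y* = (I − 4·p_y)/p_y.
At the given prices: x* = 4·7.6/4 = 7.6.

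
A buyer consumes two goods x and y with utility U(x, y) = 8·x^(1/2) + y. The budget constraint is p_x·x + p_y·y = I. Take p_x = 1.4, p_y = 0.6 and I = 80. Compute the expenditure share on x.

share on x = 0.0514

Utility is quasi-linear in y; the FOC for x is 4/√x = p_x/p_y.
Solve: √x = 4·p_y/p_x, so x*(p_x,p_y) = (4·p_y/p_x)², and y* = (I − p_x·x*)/p_y.
Plugging in: x* = (4·0.6/1.4)² = 2.9388, y* = 126.4762.
Expenditure on x: 1.4·2.9388 = 4.1143; share = 0.0514.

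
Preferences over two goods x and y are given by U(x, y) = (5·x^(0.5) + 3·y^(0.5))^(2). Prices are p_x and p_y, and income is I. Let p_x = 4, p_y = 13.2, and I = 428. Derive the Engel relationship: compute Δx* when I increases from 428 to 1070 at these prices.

MRS = MU_x/MU_y = (5/3)·(y/x)^(0.5). Set equal to p_x/p_y.
Solve for the ratio: y/x = [(3/5)·p_x/p_y]^(2).
Substitute y = (y/x)·x into the budget: x* = I/(p_x + p_y·(y/x)).
Numerically y/x = 0.033058, so x* = 428/(4 + 13.2·0.033058) = 96.4754.
At I' = 1070: x* = 241.1885. Change: 241.1885 − 96.4754 = 144.7131.

Δx* = 144.7131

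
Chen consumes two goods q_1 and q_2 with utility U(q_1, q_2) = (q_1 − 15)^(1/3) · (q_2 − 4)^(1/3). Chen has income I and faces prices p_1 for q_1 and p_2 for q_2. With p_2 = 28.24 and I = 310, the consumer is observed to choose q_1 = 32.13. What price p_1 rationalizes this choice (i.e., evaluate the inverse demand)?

p_1 = 4

Let q_1' = q_1−15, q_2' = q_2−4. MRS = q_2'/q_1' = p_1/p_2.
After buying the subsistence bundle (15, 4), a share 0.5 of the remaining income goes to q_1: q_1* = 15 + 0.5·(I − 15p_1 − 4p_2)/p_1.
Set q_1* = 32.13 in the demand function and solve for p_1: p_1 = 4.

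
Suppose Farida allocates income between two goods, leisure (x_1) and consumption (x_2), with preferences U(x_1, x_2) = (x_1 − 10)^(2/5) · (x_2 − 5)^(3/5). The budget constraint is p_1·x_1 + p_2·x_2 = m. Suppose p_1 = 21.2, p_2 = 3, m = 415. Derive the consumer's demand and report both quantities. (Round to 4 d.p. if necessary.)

MRS = (2/3)·(x_2−5)/(x_1−10). Tangency with p_1/p_2 gives x_2−5 = (3/2)·(p_1/p_2)·(x_1−10).
After buying the subsistence bundle (10, 5), a share 0.4 of the remaining income goes to x_1: x_1* = 10 + 0.4·(m − 10p_1 − 5p_2)/p_1.
Discretionary income = 415 − 10·21.2 − 5·3 = 188; x_1* = 10 + 0.4·188/21.2 = 13.5472; x_2* = 5 + 0.6·188/3 = 42.6.

x_1* = 13.5472, x_2* = 42.6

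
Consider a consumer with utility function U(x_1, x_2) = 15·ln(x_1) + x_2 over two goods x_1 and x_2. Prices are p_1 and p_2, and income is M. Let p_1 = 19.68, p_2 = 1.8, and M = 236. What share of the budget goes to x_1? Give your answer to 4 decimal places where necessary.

MU_x_1 = 15/x_1, MU_x_2 = 1. Tangency: 15/x_1 = p_1/p_2.
So x_1*(p_1,p_2) = 15·p_2/p_1, independent of income; and x_2* = (M − 15·p_2)/p_2.
At the given prices: x_1* = 15·1.8/19.68 = 1.372, and x_2* = 116.1111.
Expenditure on x_1: 19.68·1.372 = 27; share = 0.1144.

share on x_1 = 0.1144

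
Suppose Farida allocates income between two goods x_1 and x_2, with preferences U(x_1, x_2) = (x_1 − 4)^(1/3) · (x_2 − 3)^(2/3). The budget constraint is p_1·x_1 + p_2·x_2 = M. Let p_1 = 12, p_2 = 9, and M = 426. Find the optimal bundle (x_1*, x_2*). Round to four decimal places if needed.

x_1* = 13.75, x_2* = 29

Discretionary income = 426 − 4·12 − 3·9 = 351; x_1* = 4 + 1/3·351/12 = 13.75; x_2* = 3 + 2/3·351/9 = 29.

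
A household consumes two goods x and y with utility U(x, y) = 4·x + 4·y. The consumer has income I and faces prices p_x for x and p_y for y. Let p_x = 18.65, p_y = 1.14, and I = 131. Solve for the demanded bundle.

Perfect substitutes: compare marginal utility per dollar. 4/p_x vs 4/p_y → 0.2145 vs 3.5088.
y gives more utility per dollar, so spend all income on y: y* = I/p_y, x* = 0.
Numerically: x* = 0, y* = 114.9123.

x* = 0, y* = 114.9123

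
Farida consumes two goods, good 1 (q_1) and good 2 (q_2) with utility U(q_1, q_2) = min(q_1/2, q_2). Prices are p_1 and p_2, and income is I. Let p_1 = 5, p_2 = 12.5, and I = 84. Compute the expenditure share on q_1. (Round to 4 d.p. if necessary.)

share on q_1 = 0.4444

With perfect complements, no substitution: consume in ratio q_1:q_2 = 2:1.
Budget: p_1·q_1 + p_2·(1/2)·q_1 = I, so (2·p_1 + p_2)·q_1 = 2·I.
Demand: q_1*(p_1,p_2,I) = 2·I/(2·p_1 + p_2), q_2* = I/(2·p_1 + p_2).
Here 2·5 + 12.5 = 22.5, giving q_1* = 7.4667 and q_2* = 3.7333.
Expenditure on q_1: 5·7.4667 = 37.3333; share = 0.4444.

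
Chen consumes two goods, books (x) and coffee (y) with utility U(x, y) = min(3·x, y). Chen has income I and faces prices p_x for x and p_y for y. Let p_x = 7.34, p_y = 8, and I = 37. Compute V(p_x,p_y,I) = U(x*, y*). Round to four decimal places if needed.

V = 3.5418

With perfect complements, no substitution: consume in ratio x:y = 1:3.
Budget: p_x·x + p_y·3·x = I, so (p_x + 3·p_y)·x = I.
Demand: x*(p_x,p_y,I) = I/(p_x + 3·p_y), y* = 3·I/(p_x + 3·p_y).
Here 7.34 + 3·8 = 31.34, giving x* = 1.1806 and y* = 3.5418.
Utility at the optimum: U(1.1806, 3.5418) = 3.5418.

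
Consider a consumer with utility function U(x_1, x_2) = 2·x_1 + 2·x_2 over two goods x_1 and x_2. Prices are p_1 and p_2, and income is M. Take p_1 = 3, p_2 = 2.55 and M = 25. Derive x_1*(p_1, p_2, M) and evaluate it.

Perfect substitutes: compare marginal utility per dollar. 2/p_1 vs 2/p_2 → 0.6667 vs 0.7843.
x_2 gives more utility per dollar, so spend all income on x_2: x_2* = M/p_2, x_1* = 0.
Numerically: x_1* = 0, x_2* = 9.8039.

x_1* = 0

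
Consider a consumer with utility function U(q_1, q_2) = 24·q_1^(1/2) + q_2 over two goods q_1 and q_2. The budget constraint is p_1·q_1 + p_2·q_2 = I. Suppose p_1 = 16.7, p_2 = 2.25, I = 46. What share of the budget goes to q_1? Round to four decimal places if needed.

Solve: √q_1 = 12·p_2/p_1, so q_1*(p_1,p_2) = (12·p_2/p_1)², and q_2* = (I − p_1·q_1*)/p_2.
Plugging in: q_1* = (12·2.25/16.7)² = 2.6139, q_2* = 1.0432.
Expenditure on q_1: 16.7·2.6139 = 43.6527; share = 0.949.

share on q_1 = 0.949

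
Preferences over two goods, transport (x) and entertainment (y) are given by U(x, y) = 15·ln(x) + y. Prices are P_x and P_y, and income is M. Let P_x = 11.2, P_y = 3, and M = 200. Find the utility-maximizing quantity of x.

So x*(P_x,P_y) = 15·P_y/P_x, independent of income; and y* = (M − 15·P_y)/P_y.
At the given prices: x* = 15·3/11.2 = 4.0179.

x* = 4.0179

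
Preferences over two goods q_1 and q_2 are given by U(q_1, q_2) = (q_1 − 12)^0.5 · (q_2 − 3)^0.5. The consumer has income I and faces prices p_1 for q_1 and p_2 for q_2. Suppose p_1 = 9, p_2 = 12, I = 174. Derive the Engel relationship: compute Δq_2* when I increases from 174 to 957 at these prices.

Δq_2* = 32.625

Let q_1' = q_1−12, q_2' = q_2−3. MRS = q_2'/q_1' = p_1/p_2.
Substituting into the budget: q_1* = 12 + 0.5·(I − 12·p_1 − 3·p_2)/p_1, and q_2* = 3 + 0.5·(…)/p_2.
Discretionary income = 174 − 12·9 − 3·12 = 30; q_2* = 3 + 0.5·30/12 = 4.25.
At I' = 957: q_2* = 36.875. Change: 36.875 − 4.25 = 32.625.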